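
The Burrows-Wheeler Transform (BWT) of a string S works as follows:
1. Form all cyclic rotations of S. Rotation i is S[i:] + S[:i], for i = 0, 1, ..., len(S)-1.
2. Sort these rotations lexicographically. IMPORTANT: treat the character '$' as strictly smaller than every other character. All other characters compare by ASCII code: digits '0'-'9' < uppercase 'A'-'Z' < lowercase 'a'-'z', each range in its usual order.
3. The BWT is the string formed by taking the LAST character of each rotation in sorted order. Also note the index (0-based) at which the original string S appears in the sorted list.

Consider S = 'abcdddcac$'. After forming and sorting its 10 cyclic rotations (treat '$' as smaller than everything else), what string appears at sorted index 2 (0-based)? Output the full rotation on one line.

All 10 rotations (rotation i = S[i:]+S[:i]):
  rot[0] = abcdddcac$
  rot[1] = bcdddcac$a
  rot[2] = cdddcac$ab
  rot[3] = dddcac$abc
  rot[4] = ddcac$abcd
  rot[5] = dcac$abcdd
  rot[6] = cac$abcddd
  rot[7] = ac$abcdddc
  rot[8] = c$abcdddca
  rot[9] = $abcdddcac
Sorted (with $ < everything):
  sorted[0] = $abcdddcac
  sorted[1] = abcdddcac$
  sorted[2] = ac$abcdddc
  sorted[3] = bcdddcac$a
  sorted[4] = c$abcdddca
  sorted[5] = cac$abcddd
  sorted[6] = cdddcac$ab
  sorted[7] = dcac$abcdd
  sorted[8] = ddcac$abcd
  sorted[9] = dddcac$abc
sorted[2] = ac$abcdddc

Answer: ac$abcdddc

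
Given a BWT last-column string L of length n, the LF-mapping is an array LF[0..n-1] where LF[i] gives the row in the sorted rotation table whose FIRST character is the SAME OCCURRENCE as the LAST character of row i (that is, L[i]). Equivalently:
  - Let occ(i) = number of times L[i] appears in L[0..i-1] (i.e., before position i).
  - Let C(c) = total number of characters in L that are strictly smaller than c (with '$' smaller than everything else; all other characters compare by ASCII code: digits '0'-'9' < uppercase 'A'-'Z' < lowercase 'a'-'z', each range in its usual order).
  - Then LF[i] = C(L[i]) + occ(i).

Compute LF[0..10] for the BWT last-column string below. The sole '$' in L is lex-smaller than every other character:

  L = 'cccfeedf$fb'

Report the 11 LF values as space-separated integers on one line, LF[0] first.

Answer: 2 3 4 8 6 7 5 9 0 10 1

Derivation:
Char counts: '$':1, 'b':1, 'c':3, 'd':1, 'e':2, 'f':3
C (first-col start): C('$')=0, C('b')=1, C('c')=2, C('d')=5, C('e')=6, C('f')=8
L[0]='c': occ=0, LF[0]=C('c')+0=2+0=2
L[1]='c': occ=1, LF[1]=C('c')+1=2+1=3
L[2]='c': occ=2, LF[2]=C('c')+2=2+2=4
L[3]='f': occ=0, LF[3]=C('f')+0=8+0=8
L[4]='e': occ=0, LF[4]=C('e')+0=6+0=6
L[5]='e': occ=1, LF[5]=C('e')+1=6+1=7
L[6]='d': occ=0, LF[6]=C('d')+0=5+0=5
L[7]='f': occ=1, LF[7]=C('f')+1=8+1=9
L[8]='$': occ=0, LF[8]=C('$')+0=0+0=0
L[9]='f': occ=2, LF[9]=C('f')+2=8+2=10
L[10]='b': occ=0, LF[10]=C('b')+0=1+0=1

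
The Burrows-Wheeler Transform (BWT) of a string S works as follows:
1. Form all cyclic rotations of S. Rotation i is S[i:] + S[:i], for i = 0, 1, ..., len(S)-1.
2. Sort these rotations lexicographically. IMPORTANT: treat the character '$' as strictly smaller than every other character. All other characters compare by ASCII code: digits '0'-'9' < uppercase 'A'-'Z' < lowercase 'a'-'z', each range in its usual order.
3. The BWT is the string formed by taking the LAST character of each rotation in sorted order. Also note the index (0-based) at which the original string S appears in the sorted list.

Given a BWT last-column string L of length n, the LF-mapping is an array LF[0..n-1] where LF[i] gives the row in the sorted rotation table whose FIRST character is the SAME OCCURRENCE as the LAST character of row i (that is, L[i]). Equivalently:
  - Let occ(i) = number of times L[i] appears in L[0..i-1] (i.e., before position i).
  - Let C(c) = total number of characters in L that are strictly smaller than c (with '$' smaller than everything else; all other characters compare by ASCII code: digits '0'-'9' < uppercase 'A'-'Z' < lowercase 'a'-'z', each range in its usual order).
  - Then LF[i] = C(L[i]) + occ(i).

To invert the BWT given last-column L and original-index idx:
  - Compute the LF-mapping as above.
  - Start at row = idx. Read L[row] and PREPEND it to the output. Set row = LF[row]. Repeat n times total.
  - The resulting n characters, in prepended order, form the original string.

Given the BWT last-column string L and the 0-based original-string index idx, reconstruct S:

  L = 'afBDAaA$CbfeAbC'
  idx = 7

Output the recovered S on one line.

Answer: DAebfABACfbaCa$

Derivation:
LF mapping: 8 13 4 7 1 9 2 0 5 10 14 12 3 11 6
Walk LF starting at row 7, prepending L[row]:
  step 1: row=7, L[7]='$', prepend. Next row=LF[7]=0
  step 2: row=0, L[0]='a', prepend. Next row=LF[0]=8
  step 3: row=8, L[8]='C', prepend. Next row=LF[8]=5
  step 4: row=5, L[5]='a', prepend. Next row=LF[5]=9
  step 5: row=9, L[9]='b', prepend. Next row=LF[9]=10
  step 6: row=10, L[10]='f', prepend. Next row=LF[10]=14
  step 7: row=14, L[14]='C', prepend. Next row=LF[14]=6
  step 8: row=6, L[6]='A', prepend. Next row=LF[6]=2
  step 9: row=2, L[2]='B', prepend. Next row=LF[2]=4
  step 10: row=4, L[4]='A', prepend. Next row=LF[4]=1
  step 11: row=1, L[1]='f', prepend. Next row=LF[1]=13
  step 12: row=13, L[13]='b', prepend. Next row=LF[13]=11
  step 13: row=11, L[11]='e', prepend. Next row=LF[11]=12
  step 14: row=12, L[12]='A', prepend. Next row=LF[12]=3
  step 15: row=3, L[3]='D', prepend. Next row=LF[3]=7
Reversed output: DAebfABACfbaCa$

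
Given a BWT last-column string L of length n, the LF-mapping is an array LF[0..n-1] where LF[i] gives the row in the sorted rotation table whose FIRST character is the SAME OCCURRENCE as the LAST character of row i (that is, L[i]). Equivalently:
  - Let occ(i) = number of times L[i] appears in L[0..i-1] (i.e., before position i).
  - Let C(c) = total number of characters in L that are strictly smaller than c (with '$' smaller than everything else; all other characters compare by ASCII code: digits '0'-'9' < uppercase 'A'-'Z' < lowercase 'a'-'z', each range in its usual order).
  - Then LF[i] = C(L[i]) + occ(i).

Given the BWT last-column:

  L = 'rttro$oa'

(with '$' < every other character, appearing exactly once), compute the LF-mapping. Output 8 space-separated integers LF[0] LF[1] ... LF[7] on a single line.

Char counts: '$':1, 'a':1, 'o':2, 'r':2, 't':2
C (first-col start): C('$')=0, C('a')=1, C('o')=2, C('r')=4, C('t')=6
L[0]='r': occ=0, LF[0]=C('r')+0=4+0=4
L[1]='t': occ=0, LF[1]=C('t')+0=6+0=6
L[2]='t': occ=1, LF[2]=C('t')+1=6+1=7
L[3]='r': occ=1, LF[3]=C('r')+1=4+1=5
L[4]='o': occ=0, LF[4]=C('o')+0=2+0=2
L[5]='$': occ=0, LF[5]=C('$')+0=0+0=0
L[6]='o': occ=1, LF[6]=C('o')+1=2+1=3
L[7]='a': occ=0, LF[7]=C('a')+0=1+0=1

Answer: 4 6 7 5 2 0 3 1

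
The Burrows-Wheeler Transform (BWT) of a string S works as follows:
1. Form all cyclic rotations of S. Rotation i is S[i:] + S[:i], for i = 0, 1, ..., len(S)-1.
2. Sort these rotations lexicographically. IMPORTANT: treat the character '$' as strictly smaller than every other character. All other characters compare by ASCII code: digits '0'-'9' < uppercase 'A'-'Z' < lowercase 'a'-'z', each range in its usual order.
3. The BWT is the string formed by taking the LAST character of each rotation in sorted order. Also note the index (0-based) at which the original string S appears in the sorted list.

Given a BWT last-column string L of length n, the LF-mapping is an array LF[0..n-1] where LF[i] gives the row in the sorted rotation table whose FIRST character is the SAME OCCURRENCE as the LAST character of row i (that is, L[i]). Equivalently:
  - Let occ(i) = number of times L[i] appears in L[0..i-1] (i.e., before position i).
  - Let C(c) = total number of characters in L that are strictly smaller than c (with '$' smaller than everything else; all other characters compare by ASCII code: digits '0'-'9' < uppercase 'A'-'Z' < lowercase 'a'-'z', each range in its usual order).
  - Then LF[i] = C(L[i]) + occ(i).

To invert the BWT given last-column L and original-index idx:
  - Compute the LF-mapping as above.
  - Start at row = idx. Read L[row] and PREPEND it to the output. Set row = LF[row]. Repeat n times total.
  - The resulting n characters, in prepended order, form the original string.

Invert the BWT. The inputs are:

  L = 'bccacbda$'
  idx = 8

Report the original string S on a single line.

LF mapping: 3 5 6 1 7 4 8 2 0
Walk LF starting at row 8, prepending L[row]:
  step 1: row=8, L[8]='$', prepend. Next row=LF[8]=0
  step 2: row=0, L[0]='b', prepend. Next row=LF[0]=3
  step 3: row=3, L[3]='a', prepend. Next row=LF[3]=1
  step 4: row=1, L[1]='c', prepend. Next row=LF[1]=5
  step 5: row=5, L[5]='b', prepend. Next row=LF[5]=4
  step 6: row=4, L[4]='c', prepend. Next row=LF[4]=7
  step 7: row=7, L[7]='a', prepend. Next row=LF[7]=2
  step 8: row=2, L[2]='c', prepend. Next row=LF[2]=6
  step 9: row=6, L[6]='d', prepend. Next row=LF[6]=8
Reversed output: dcacbcab$

Answer: dcacbcab$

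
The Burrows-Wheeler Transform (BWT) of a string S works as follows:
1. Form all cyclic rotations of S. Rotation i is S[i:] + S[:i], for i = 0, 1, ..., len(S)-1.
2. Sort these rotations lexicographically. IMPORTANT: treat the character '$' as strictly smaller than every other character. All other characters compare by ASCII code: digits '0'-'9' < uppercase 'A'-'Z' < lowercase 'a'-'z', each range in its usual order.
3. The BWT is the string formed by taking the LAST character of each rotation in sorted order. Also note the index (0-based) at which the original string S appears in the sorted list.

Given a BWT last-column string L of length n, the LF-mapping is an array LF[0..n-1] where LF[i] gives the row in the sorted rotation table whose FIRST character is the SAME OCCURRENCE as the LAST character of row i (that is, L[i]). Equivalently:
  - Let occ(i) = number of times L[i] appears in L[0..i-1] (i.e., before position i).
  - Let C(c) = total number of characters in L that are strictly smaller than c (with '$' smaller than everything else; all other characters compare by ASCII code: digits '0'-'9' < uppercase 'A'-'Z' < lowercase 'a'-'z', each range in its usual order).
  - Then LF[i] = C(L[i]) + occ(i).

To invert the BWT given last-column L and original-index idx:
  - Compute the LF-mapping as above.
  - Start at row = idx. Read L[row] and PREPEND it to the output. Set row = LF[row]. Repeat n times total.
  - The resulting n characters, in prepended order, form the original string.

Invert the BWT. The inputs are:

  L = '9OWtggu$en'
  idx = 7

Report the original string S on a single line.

LF mapping: 1 2 3 8 5 6 9 0 4 7
Walk LF starting at row 7, prepending L[row]:
  step 1: row=7, L[7]='$', prepend. Next row=LF[7]=0
  step 2: row=0, L[0]='9', prepend. Next row=LF[0]=1
  step 3: row=1, L[1]='O', prepend. Next row=LF[1]=2
  step 4: row=2, L[2]='W', prepend. Next row=LF[2]=3
  step 5: row=3, L[3]='t', prepend. Next row=LF[3]=8
  step 6: row=8, L[8]='e', prepend. Next row=LF[8]=4
  step 7: row=4, L[4]='g', prepend. Next row=LF[4]=5
  step 8: row=5, L[5]='g', prepend. Next row=LF[5]=6
  step 9: row=6, L[6]='u', prepend. Next row=LF[6]=9
  step 10: row=9, L[9]='n', prepend. Next row=LF[9]=7
Reversed output: nuggetWO9$

Answer: nuggetWO9$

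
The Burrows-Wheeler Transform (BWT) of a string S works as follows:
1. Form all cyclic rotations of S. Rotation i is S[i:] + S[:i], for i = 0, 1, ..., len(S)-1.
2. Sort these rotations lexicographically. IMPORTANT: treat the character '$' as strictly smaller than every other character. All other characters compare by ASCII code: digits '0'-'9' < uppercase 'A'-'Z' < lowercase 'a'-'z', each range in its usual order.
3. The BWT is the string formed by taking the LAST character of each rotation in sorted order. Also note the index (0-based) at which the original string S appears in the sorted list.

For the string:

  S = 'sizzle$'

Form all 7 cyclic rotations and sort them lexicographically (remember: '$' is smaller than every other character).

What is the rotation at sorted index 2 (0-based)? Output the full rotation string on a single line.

Answer: izzle$s

Derivation:
All 7 rotations (rotation i = S[i:]+S[:i]):
  rot[0] = sizzle$
  rot[1] = izzle$s
  rot[2] = zzle$si
  rot[3] = zle$siz
  rot[4] = le$sizz
  rot[5] = e$sizzl
  rot[6] = $sizzle
Sorted (with $ < everything):
  sorted[0] = $sizzle
  sorted[1] = e$sizzl
  sorted[2] = izzle$s
  sorted[3] = le$sizz
  sorted[4] = sizzle$
  sorted[5] = zle$siz
  sorted[6] = zzle$si
sorted[2] = izzle$s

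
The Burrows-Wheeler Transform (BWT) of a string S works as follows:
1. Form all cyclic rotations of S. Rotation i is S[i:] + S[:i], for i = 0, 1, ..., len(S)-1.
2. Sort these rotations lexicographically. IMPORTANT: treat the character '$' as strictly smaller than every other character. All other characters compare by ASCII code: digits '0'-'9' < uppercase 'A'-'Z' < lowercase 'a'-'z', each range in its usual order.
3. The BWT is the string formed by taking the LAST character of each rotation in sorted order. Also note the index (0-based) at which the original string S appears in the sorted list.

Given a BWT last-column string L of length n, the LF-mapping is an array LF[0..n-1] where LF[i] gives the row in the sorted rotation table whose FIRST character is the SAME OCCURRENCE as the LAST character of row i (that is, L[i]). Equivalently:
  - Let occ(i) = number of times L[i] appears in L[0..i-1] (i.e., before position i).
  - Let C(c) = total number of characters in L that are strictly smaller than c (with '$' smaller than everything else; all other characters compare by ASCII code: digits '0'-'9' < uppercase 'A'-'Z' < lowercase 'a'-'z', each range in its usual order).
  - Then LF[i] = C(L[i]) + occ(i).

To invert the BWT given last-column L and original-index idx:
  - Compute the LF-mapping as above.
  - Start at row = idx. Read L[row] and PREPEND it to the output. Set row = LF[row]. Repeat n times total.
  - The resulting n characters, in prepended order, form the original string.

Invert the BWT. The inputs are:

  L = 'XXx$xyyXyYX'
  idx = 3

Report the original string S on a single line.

LF mapping: 1 2 6 0 7 8 9 3 10 5 4
Walk LF starting at row 3, prepending L[row]:
  step 1: row=3, L[3]='$', prepend. Next row=LF[3]=0
  step 2: row=0, L[0]='X', prepend. Next row=LF[0]=1
  step 3: row=1, L[1]='X', prepend. Next row=LF[1]=2
  step 4: row=2, L[2]='x', prepend. Next row=LF[2]=6
  step 5: row=6, L[6]='y', prepend. Next row=LF[6]=9
  step 6: row=9, L[9]='Y', prepend. Next row=LF[9]=5
  step 7: row=5, L[5]='y', prepend. Next row=LF[5]=8
  step 8: row=8, L[8]='y', prepend. Next row=LF[8]=10
  step 9: row=10, L[10]='X', prepend. Next row=LF[10]=4
  step 10: row=4, L[4]='x', prepend. Next row=LF[4]=7
  step 11: row=7, L[7]='X', prepend. Next row=LF[7]=3
Reversed output: XxXyyYyxXX$

Answer: XxXyyYyxXX$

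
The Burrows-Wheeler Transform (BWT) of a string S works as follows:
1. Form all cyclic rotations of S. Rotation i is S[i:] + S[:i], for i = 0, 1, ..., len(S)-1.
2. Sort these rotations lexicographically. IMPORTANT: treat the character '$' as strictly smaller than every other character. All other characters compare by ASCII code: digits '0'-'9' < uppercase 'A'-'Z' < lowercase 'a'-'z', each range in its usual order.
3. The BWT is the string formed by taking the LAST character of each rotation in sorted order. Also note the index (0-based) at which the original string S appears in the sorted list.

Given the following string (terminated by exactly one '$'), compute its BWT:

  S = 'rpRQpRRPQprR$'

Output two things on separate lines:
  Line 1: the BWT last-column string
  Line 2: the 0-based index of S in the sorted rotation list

All 13 rotations (rotation i = S[i:]+S[:i]):
  rot[0] = rpRQpRRPQprR$
  rot[1] = pRQpRRPQprR$r
  rot[2] = RQpRRPQprR$rp
  rot[3] = QpRRPQprR$rpR
  rot[4] = pRRPQprR$rpRQ
  rot[5] = RRPQprR$rpRQp
  rot[6] = RPQprR$rpRQpR
  rot[7] = PQprR$rpRQpRR
  rot[8] = QprR$rpRQpRRP
  rot[9] = prR$rpRQpRRPQ
  rot[10] = rR$rpRQpRRPQp
  rot[11] = R$rpRQpRRPQpr
  rot[12] = $rpRQpRRPQprR
Sorted (with $ < everything):
  sorted[0] = $rpRQpRRPQprR  (last char: 'R')
  sorted[1] = PQprR$rpRQpRR  (last char: 'R')
  sorted[2] = QpRRPQprR$rpR  (last char: 'R')
  sorted[3] = QprR$rpRQpRRP  (last char: 'P')
  sorted[4] = R$rpRQpRRPQpr  (last char: 'r')
  sorted[5] = RPQprR$rpRQpR  (last char: 'R')
  sorted[6] = RQpRRPQprR$rp  (last char: 'p')
  sorted[7] = RRPQprR$rpRQp  (last char: 'p')
  sorted[8] = pRQpRRPQprR$r  (last char: 'r')
  sorted[9] = pRRPQprR$rpRQ  (last char: 'Q')
  sorted[10] = prR$rpRQpRRPQ  (last char: 'Q')
  sorted[11] = rR$rpRQpRRPQp  (last char: 'p')
  sorted[12] = rpRQpRRPQprR$  (last char: '$')
Last column: RRRPrRpprQQp$
Original string S is at sorted index 12

Answer: RRRPrRpprQQp$
12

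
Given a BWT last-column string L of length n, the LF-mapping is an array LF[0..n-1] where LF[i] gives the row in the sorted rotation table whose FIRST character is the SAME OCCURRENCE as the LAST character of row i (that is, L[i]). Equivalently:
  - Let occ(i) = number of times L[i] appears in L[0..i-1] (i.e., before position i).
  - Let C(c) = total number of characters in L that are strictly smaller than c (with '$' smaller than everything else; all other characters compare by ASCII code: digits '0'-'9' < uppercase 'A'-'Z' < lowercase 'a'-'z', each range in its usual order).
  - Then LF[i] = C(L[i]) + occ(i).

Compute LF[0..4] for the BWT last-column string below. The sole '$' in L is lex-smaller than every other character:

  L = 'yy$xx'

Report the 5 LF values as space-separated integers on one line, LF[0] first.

Char counts: '$':1, 'x':2, 'y':2
C (first-col start): C('$')=0, C('x')=1, C('y')=3
L[0]='y': occ=0, LF[0]=C('y')+0=3+0=3
L[1]='y': occ=1, LF[1]=C('y')+1=3+1=4
L[2]='$': occ=0, LF[2]=C('$')+0=0+0=0
L[3]='x': occ=0, LF[3]=C('x')+0=1+0=1
L[4]='x': occ=1, LF[4]=C('x')+1=1+1=2

Answer: 3 4 0 1 2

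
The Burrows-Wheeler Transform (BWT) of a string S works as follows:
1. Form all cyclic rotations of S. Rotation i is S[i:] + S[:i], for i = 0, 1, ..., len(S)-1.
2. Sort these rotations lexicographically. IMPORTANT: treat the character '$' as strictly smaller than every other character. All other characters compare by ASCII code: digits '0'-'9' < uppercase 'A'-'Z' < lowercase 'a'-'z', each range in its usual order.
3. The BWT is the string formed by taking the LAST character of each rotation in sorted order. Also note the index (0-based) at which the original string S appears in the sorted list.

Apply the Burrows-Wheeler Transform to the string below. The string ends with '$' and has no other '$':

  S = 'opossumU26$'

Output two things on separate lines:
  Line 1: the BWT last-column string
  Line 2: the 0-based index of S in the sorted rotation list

All 11 rotations (rotation i = S[i:]+S[:i]):
  rot[0] = opossumU26$
  rot[1] = possumU26$o
  rot[2] = ossumU26$op
  rot[3] = ssumU26$opo
  rot[4] = sumU26$opos
  rot[5] = umU26$oposs
  rot[6] = mU26$opossu
  rot[7] = U26$opossum
  rot[8] = 26$opossumU
  rot[9] = 6$opossumU2
  rot[10] = $opossumU26
Sorted (with $ < everything):
  sorted[0] = $opossumU26  (last char: '6')
  sorted[1] = 26$opossumU  (last char: 'U')
  sorted[2] = 6$opossumU2  (last char: '2')
  sorted[3] = U26$opossum  (last char: 'm')
  sorted[4] = mU26$opossu  (last char: 'u')
  sorted[5] = opossumU26$  (last char: '$')
  sorted[6] = ossumU26$op  (last char: 'p')
  sorted[7] = possumU26$o  (last char: 'o')
  sorted[8] = ssumU26$opo  (last char: 'o')
  sorted[9] = sumU26$opos  (last char: 's')
  sorted[10] = umU26$oposs  (last char: 's')
Last column: 6U2mu$pooss
Original string S is at sorted index 5

Answer: 6U2mu$pooss
5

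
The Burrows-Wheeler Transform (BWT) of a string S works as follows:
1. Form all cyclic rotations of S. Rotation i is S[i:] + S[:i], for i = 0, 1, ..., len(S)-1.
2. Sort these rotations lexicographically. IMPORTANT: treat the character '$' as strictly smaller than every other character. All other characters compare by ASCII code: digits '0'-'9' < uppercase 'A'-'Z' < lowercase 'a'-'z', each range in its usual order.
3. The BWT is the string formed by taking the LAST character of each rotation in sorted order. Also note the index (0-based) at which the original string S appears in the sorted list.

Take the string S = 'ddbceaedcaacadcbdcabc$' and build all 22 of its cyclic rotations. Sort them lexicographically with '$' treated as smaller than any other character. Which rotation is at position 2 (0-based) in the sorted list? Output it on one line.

Answer: abc$ddbceaedcaacadcbdc

Derivation:
All 22 rotations (rotation i = S[i:]+S[:i]):
  rot[0] = ddbceaedcaacadcbdcabc$
  rot[1] = dbceaedcaacadcbdcabc$d
  rot[2] = bceaedcaacadcbdcabc$dd
  rot[3] = ceaedcaacadcbdcabc$ddb
  rot[4] = eaedcaacadcbdcabc$ddbc
  rot[5] = aedcaacadcbdcabc$ddbce
  rot[6] = edcaacadcbdcabc$ddbcea
  rot[7] = dcaacadcbdcabc$ddbceae
  rot[8] = caacadcbdcabc$ddbceaed
  rot[9] = aacadcbdcabc$ddbceaedc
  rot[10] = acadcbdcabc$ddbceaedca
  rot[11] = cadcbdcabc$ddbceaedcaa
  rot[12] = adcbdcabc$ddbceaedcaac
  rot[13] = dcbdcabc$ddbceaedcaaca
  rot[14] = cbdcabc$ddbceaedcaacad
  rot[15] = bdcabc$ddbceaedcaacadc
  rot[16] = dcabc$ddbceaedcaacadcb
  rot[17] = cabc$ddbceaedcaacadcbd
  rot[18] = abc$ddbceaedcaacadcbdc
  rot[19] = bc$ddbceaedcaacadcbdca
  rot[20] = c$ddbceaedcaacadcbdcab
  rot[21] = $ddbceaedcaacadcbdcabc
Sorted (with $ < everything):
  sorted[0] = $ddbceaedcaacadcbdcabc
  sorted[1] = aacadcbdcabc$ddbceaedc
  sorted[2] = abc$ddbceaedcaacadcbdc
  sorted[3] = acadcbdcabc$ddbceaedca
  sorted[4] = adcbdcabc$ddbceaedcaac
  sorted[5] = aedcaacadcbdcabc$ddbce
  sorted[6] = bc$ddbceaedcaacadcbdca
  sorted[7] = bceaedcaacadcbdcabc$dd
  sorted[8] = bdcabc$ddbceaedcaacadc
  sorted[9] = c$ddbceaedcaacadcbdcab
  sorted[10] = caacadcbdcabc$ddbceaed
  sorted[11] = cabc$ddbceaedcaacadcbd
  sorted[12] = cadcbdcabc$ddbceaedcaa
  sorted[13] = cbdcabc$ddbceaedcaacad
  sorted[14] = ceaedcaacadcbdcabc$ddb
  sorted[15] = dbceaedcaacadcbdcabc$d
  sorted[16] = dcaacadcbdcabc$ddbceae
  sorted[17] = dcabc$ddbceaedcaacadcb
  sorted[18] = dcbdcabc$ddbceaedcaaca
  sorted[19] = ddbceaedcaacadcbdcabc$
  sorted[20] = eaedcaacadcbdcabc$ddbc
  sorted[21] = edcaacadcbdcabc$ddbcea
sorted[2] = abc$ddbceaedcaacadcbdc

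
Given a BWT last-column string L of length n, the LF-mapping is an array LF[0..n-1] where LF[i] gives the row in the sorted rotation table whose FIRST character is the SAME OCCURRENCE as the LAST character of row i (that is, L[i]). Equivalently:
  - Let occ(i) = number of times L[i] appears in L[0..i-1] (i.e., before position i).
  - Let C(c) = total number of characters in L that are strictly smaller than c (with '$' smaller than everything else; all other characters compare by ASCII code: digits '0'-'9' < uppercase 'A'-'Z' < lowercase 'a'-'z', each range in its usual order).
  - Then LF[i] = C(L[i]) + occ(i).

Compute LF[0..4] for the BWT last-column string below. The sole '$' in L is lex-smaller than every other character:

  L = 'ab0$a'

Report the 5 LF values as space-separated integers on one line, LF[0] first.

Char counts: '$':1, '0':1, 'a':2, 'b':1
C (first-col start): C('$')=0, C('0')=1, C('a')=2, C('b')=4
L[0]='a': occ=0, LF[0]=C('a')+0=2+0=2
L[1]='b': occ=0, LF[1]=C('b')+0=4+0=4
L[2]='0': occ=0, LF[2]=C('0')+0=1+0=1
L[3]='$': occ=0, LF[3]=C('$')+0=0+0=0
L[4]='a': occ=1, LF[4]=C('a')+1=2+1=3

Answer: 2 4 1 0 3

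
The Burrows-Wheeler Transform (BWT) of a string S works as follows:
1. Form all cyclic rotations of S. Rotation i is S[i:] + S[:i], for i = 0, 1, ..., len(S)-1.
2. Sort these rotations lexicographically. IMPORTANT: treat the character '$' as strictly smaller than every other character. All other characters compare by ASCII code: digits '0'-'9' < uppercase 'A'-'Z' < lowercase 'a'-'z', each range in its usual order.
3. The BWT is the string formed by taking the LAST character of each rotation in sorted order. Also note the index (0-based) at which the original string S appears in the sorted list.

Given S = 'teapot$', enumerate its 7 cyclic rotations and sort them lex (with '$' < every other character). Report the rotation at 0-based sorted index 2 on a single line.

All 7 rotations (rotation i = S[i:]+S[:i]):
  rot[0] = teapot$
  rot[1] = eapot$t
  rot[2] = apot$te
  rot[3] = pot$tea
  rot[4] = ot$teap
  rot[5] = t$teapo
  rot[6] = $teapot
Sorted (with $ < everything):
  sorted[0] = $teapot
  sorted[1] = apot$te
  sorted[2] = eapot$t
  sorted[3] = ot$teap
  sorted[4] = pot$tea
  sorted[5] = t$teapo
  sorted[6] = teapot$
sorted[2] = eapot$t

Answer: eapot$t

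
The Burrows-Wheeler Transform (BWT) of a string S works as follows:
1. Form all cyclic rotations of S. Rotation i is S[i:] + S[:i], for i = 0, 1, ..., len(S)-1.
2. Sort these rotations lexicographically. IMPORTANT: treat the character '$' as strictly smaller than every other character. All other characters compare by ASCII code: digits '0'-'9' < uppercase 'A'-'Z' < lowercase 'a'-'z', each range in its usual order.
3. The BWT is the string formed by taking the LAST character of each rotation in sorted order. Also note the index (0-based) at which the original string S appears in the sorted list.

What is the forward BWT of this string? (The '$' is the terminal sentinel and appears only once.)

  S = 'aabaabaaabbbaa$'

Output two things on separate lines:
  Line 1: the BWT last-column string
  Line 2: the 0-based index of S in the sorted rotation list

Answer: aabbb$aaaabaaba
5

Derivation:
All 15 rotations (rotation i = S[i:]+S[:i]):
  rot[0] = aabaabaaabbbaa$
  rot[1] = abaabaaabbbaa$a
  rot[2] = baabaaabbbaa$aa
  rot[3] = aabaaabbbaa$aab
  rot[4] = abaaabbbaa$aaba
  rot[5] = baaabbbaa$aabaa
  rot[6] = aaabbbaa$aabaab
  rot[7] = aabbbaa$aabaaba
  rot[8] = abbbaa$aabaabaa
  rot[9] = bbbaa$aabaabaaa
  rot[10] = bbaa$aabaabaaab
  rot[11] = baa$aabaabaaabb
  rot[12] = aa$aabaabaaabbb
  rot[13] = a$aabaabaaabbba
  rot[14] = $aabaabaaabbbaa
Sorted (with $ < everything):
  sorted[0] = $aabaabaaabbbaa  (last char: 'a')
  sorted[1] = a$aabaabaaabbba  (last char: 'a')
  sorted[2] = aa$aabaabaaabbb  (last char: 'b')
  sorted[3] = aaabbbaa$aabaab  (last char: 'b')
  sorted[4] = aabaaabbbaa$aab  (last char: 'b')
  sorted[5] = aabaabaaabbbaa$  (last char: '$')
  sorted[6] = aabbbaa$aabaaba  (last char: 'a')
  sorted[7] = abaaabbbaa$aaba  (last char: 'a')
  sorted[8] = abaabaaabbbaa$a  (last char: 'a')
  sorted[9] = abbbaa$aabaabaa  (last char: 'a')
  sorted[10] = baa$aabaabaaabb  (last char: 'b')
  sorted[11] = baaabbbaa$aabaa  (last char: 'a')
  sorted[12] = baabaaabbbaa$aa  (last char: 'a')
  sorted[13] = bbaa$aabaabaaab  (last char: 'b')
  sorted[14] = bbbaa$aabaabaaa  (last char: 'a')
Last column: aabbb$aaaabaaba
Original string S is at sorted index 5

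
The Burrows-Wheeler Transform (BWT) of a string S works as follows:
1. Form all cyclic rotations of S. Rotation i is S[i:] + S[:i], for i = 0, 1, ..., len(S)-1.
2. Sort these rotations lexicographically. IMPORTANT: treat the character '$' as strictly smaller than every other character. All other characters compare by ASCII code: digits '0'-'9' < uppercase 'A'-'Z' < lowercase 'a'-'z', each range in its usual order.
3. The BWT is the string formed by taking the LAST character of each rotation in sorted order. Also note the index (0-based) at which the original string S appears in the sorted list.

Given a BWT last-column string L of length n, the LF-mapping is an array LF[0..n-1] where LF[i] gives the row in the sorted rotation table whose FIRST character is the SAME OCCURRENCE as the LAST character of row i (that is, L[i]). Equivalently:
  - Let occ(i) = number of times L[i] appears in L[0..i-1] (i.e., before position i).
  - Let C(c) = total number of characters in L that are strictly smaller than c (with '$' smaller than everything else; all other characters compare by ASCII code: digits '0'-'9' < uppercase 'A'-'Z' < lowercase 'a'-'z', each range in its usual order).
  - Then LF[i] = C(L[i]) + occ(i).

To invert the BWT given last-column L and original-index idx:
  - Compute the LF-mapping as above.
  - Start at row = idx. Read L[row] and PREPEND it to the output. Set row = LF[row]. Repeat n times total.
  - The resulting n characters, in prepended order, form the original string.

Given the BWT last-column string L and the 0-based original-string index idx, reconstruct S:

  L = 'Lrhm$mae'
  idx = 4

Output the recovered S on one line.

LF mapping: 1 7 4 5 0 6 2 3
Walk LF starting at row 4, prepending L[row]:
  step 1: row=4, L[4]='$', prepend. Next row=LF[4]=0
  step 2: row=0, L[0]='L', prepend. Next row=LF[0]=1
  step 3: row=1, L[1]='r', prepend. Next row=LF[1]=7
  step 4: row=7, L[7]='e', prepend. Next row=LF[7]=3
  step 5: row=3, L[3]='m', prepend. Next row=LF[3]=5
  step 6: row=5, L[5]='m', prepend. Next row=LF[5]=6
  step 7: row=6, L[6]='a', prepend. Next row=LF[6]=2
  step 8: row=2, L[2]='h', prepend. Next row=LF[2]=4
Reversed output: hammerL$

Answer: hammerL$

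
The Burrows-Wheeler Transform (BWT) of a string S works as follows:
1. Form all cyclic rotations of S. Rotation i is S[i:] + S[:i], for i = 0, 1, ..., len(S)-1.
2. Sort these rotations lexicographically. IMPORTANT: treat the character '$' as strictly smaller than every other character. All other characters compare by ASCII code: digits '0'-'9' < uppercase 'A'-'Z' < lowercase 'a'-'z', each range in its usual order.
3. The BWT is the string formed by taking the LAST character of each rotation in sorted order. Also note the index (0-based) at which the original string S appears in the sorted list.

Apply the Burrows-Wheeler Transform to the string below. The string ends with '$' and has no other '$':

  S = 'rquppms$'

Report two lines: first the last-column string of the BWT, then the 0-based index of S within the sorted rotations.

Answer: sppur$mq
5

Derivation:
All 8 rotations (rotation i = S[i:]+S[:i]):
  rot[0] = rquppms$
  rot[1] = quppms$r
  rot[2] = uppms$rq
  rot[3] = ppms$rqu
  rot[4] = pms$rqup
  rot[5] = ms$rqupp
  rot[6] = s$rquppm
  rot[7] = $rquppms
Sorted (with $ < everything):
  sorted[0] = $rquppms  (last char: 's')
  sorted[1] = ms$rqupp  (last char: 'p')
  sorted[2] = pms$rqup  (last char: 'p')
  sorted[3] = ppms$rqu  (last char: 'u')
  sorted[4] = quppms$r  (last char: 'r')
  sorted[5] = rquppms$  (last char: '$')
  sorted[6] = s$rquppm  (last char: 'm')
  sorted[7] = uppms$rq  (last char: 'q')
Last column: sppur$mq
Original string S is at sorted index 5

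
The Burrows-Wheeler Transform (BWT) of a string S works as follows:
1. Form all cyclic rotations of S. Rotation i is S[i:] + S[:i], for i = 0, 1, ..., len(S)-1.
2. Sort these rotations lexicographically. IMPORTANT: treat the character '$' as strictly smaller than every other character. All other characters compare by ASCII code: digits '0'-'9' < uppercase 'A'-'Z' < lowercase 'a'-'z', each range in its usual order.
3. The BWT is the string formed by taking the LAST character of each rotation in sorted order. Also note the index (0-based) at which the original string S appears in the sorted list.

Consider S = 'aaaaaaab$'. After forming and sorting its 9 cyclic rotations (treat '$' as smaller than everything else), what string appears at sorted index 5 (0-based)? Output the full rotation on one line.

All 9 rotations (rotation i = S[i:]+S[:i]):
  rot[0] = aaaaaaab$
  rot[1] = aaaaaab$a
  rot[2] = aaaaab$aa
  rot[3] = aaaab$aaa
  rot[4] = aaab$aaaa
  rot[5] = aab$aaaaa
  rot[6] = ab$aaaaaa
  rot[7] = b$aaaaaaa
  rot[8] = $aaaaaaab
Sorted (with $ < everything):
  sorted[0] = $aaaaaaab
  sorted[1] = aaaaaaab$
  sorted[2] = aaaaaab$a
  sorted[3] = aaaaab$aa
  sorted[4] = aaaab$aaa
  sorted[5] = aaab$aaaa
  sorted[6] = aab$aaaaa
  sorted[7] = ab$aaaaaa
  sorted[8] = b$aaaaaaa
sorted[5] = aaab$aaaa

Answer: aaab$aaaa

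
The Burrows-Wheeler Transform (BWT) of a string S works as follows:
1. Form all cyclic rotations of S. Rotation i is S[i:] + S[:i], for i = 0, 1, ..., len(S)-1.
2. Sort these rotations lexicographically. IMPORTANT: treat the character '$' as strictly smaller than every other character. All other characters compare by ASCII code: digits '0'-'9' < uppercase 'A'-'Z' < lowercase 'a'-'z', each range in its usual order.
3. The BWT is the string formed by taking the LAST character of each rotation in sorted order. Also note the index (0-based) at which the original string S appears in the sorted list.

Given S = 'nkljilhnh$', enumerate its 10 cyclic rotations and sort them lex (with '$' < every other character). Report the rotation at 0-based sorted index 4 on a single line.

Answer: jilhnh$nkl

Derivation:
All 10 rotations (rotation i = S[i:]+S[:i]):
  rot[0] = nkljilhnh$
  rot[1] = kljilhnh$n
  rot[2] = ljilhnh$nk
  rot[3] = jilhnh$nkl
  rot[4] = ilhnh$nklj
  rot[5] = lhnh$nklji
  rot[6] = hnh$nkljil
  rot[7] = nh$nkljilh
  rot[8] = h$nkljilhn
  rot[9] = $nkljilhnh
Sorted (with $ < everything):
  sorted[0] = $nkljilhnh
  sorted[1] = h$nkljilhn
  sorted[2] = hnh$nkljil
  sorted[3] = ilhnh$nklj
  sorted[4] = jilhnh$nkl
  sorted[5] = kljilhnh$n
  sorted[6] = lhnh$nklji
  sorted[7] = ljilhnh$nk
  sorted[8] = nh$nkljilh
  sorted[9] = nkljilhnh$
sorted[4] = jilhnh$nkl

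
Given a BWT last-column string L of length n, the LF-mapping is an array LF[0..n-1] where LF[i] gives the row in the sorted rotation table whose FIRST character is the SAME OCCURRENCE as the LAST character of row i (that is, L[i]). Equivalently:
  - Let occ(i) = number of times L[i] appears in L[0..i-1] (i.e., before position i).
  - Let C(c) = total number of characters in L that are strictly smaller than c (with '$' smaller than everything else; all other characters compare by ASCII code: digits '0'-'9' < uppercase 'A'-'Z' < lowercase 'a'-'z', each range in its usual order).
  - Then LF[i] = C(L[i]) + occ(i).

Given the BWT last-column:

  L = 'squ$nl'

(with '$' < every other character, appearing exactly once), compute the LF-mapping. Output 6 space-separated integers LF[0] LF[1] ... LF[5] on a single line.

Answer: 4 3 5 0 2 1

Derivation:
Char counts: '$':1, 'l':1, 'n':1, 'q':1, 's':1, 'u':1
C (first-col start): C('$')=0, C('l')=1, C('n')=2, C('q')=3, C('s')=4, C('u')=5
L[0]='s': occ=0, LF[0]=C('s')+0=4+0=4
L[1]='q': occ=0, LF[1]=C('q')+0=3+0=3
L[2]='u': occ=0, LF[2]=C('u')+0=5+0=5
L[3]='$': occ=0, LF[3]=C('$')+0=0+0=0
L[4]='n': occ=0, LF[4]=C('n')+0=2+0=2
L[5]='l': occ=0, LF[5]=C('l')+0=1+0=1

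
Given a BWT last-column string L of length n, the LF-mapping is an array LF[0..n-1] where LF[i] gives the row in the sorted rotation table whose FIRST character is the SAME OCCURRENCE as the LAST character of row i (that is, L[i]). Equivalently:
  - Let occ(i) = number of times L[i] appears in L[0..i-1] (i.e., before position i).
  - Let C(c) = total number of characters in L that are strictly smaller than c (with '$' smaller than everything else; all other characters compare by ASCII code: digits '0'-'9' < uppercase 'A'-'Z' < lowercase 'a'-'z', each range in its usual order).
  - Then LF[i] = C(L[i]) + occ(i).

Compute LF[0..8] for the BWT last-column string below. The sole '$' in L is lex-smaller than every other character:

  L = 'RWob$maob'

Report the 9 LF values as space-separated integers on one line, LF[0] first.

Char counts: '$':1, 'R':1, 'W':1, 'a':1, 'b':2, 'm':1, 'o':2
C (first-col start): C('$')=0, C('R')=1, C('W')=2, C('a')=3, C('b')=4, C('m')=6, C('o')=7
L[0]='R': occ=0, LF[0]=C('R')+0=1+0=1
L[1]='W': occ=0, LF[1]=C('W')+0=2+0=2
L[2]='o': occ=0, LF[2]=C('o')+0=7+0=7
L[3]='b': occ=0, LF[3]=C('b')+0=4+0=4
L[4]='$': occ=0, LF[4]=C('$')+0=0+0=0
L[5]='m': occ=0, LF[5]=C('m')+0=6+0=6
L[6]='a': occ=0, LF[6]=C('a')+0=3+0=3
L[7]='o': occ=1, LF[7]=C('o')+1=7+1=8
L[8]='b': occ=1, LF[8]=C('b')+1=4+1=5

Answer: 1 2 7 4 0 6 3 8 5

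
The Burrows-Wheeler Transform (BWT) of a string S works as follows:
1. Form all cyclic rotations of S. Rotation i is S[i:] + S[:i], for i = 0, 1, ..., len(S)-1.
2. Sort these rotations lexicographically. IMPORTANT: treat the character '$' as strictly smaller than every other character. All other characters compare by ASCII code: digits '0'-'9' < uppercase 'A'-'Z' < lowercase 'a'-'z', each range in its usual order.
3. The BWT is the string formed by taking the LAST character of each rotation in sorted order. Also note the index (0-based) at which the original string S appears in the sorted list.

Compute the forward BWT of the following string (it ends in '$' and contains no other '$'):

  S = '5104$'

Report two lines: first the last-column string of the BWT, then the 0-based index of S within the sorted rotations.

Answer: 4150$
4

Derivation:
All 5 rotations (rotation i = S[i:]+S[:i]):
  rot[0] = 5104$
  rot[1] = 104$5
  rot[2] = 04$51
  rot[3] = 4$510
  rot[4] = $5104
Sorted (with $ < everything):
  sorted[0] = $5104  (last char: '4')
  sorted[1] = 04$51  (last char: '1')
  sorted[2] = 104$5  (last char: '5')
  sorted[3] = 4$510  (last char: '0')
  sorted[4] = 5104$  (last char: '$')
Last column: 4150$
Original string S is at sorted index 4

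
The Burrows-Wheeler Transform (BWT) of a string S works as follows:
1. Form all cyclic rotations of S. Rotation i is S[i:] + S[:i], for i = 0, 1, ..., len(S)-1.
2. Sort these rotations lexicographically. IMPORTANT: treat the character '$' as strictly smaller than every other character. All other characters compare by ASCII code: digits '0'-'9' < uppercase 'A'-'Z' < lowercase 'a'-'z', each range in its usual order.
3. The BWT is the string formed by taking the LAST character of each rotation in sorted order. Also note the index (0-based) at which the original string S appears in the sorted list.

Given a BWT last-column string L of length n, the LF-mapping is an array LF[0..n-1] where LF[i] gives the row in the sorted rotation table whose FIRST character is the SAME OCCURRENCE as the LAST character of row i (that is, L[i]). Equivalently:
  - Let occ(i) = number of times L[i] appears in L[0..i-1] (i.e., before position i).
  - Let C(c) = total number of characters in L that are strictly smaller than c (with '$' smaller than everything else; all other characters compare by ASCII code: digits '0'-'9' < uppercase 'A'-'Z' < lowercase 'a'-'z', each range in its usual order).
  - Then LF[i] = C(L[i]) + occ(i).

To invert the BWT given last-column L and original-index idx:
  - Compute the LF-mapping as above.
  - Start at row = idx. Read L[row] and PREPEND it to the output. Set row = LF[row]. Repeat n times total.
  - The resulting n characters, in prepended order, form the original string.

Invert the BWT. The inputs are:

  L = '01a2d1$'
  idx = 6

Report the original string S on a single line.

Answer: d21a10$

Derivation:
LF mapping: 1 2 5 4 6 3 0
Walk LF starting at row 6, prepending L[row]:
  step 1: row=6, L[6]='$', prepend. Next row=LF[6]=0
  step 2: row=0, L[0]='0', prepend. Next row=LF[0]=1
  step 3: row=1, L[1]='1', prepend. Next row=LF[1]=2
  step 4: row=2, L[2]='a', prepend. Next row=LF[2]=5
  step 5: row=5, L[5]='1', prepend. Next row=LF[5]=3
  step 6: row=3, L[3]='2', prepend. Next row=LF[3]=4
  step 7: row=4, L[4]='d', prepend. Next row=LF[4]=6
Reversed output: d21a10$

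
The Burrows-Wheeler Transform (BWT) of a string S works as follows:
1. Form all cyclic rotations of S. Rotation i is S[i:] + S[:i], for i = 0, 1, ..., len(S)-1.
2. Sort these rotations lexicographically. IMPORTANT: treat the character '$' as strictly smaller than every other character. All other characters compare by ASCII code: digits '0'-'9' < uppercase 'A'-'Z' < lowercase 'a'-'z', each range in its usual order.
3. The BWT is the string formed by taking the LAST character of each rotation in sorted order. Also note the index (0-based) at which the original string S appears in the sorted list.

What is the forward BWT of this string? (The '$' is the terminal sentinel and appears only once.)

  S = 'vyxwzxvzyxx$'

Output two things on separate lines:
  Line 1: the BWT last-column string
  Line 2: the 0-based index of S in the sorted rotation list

Answer: x$xxxzyyvzwv
1

Derivation:
All 12 rotations (rotation i = S[i:]+S[:i]):
  rot[0] = vyxwzxvzyxx$
  rot[1] = yxwzxvzyxx$v
  rot[2] = xwzxvzyxx$vy
  rot[3] = wzxvzyxx$vyx
  rot[4] = zxvzyxx$vyxw
  rot[5] = xvzyxx$vyxwz
  rot[6] = vzyxx$vyxwzx
  rot[7] = zyxx$vyxwzxv
  rot[8] = yxx$vyxwzxvz
  rot[9] = xx$vyxwzxvzy
  rot[10] = x$vyxwzxvzyx
  rot[11] = $vyxwzxvzyxx
Sorted (with $ < everything):
  sorted[0] = $vyxwzxvzyxx  (last char: 'x')
  sorted[1] = vyxwzxvzyxx$  (last char: '$')
  sorted[2] = vzyxx$vyxwzx  (last char: 'x')
  sorted[3] = wzxvzyxx$vyx  (last char: 'x')
  sorted[4] = x$vyxwzxvzyx  (last char: 'x')
  sorted[5] = xvzyxx$vyxwz  (last char: 'z')
  sorted[6] = xwzxvzyxx$vy  (last char: 'y')
  sorted[7] = xx$vyxwzxvzy  (last char: 'y')
  sorted[8] = yxwzxvzyxx$v  (last char: 'v')
  sorted[9] = yxx$vyxwzxvz  (last char: 'z')
  sorted[10] = zxvzyxx$vyxw  (last char: 'w')
  sorted[11] = zyxx$vyxwzxv  (last char: 'v')
Last column: x$xxxzyyvzwv
Original string S is at sorted index 1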